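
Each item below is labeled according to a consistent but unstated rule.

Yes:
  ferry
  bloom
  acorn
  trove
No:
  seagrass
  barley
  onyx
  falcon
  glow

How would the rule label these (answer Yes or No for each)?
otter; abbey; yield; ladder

Yes, Yes, Yes, No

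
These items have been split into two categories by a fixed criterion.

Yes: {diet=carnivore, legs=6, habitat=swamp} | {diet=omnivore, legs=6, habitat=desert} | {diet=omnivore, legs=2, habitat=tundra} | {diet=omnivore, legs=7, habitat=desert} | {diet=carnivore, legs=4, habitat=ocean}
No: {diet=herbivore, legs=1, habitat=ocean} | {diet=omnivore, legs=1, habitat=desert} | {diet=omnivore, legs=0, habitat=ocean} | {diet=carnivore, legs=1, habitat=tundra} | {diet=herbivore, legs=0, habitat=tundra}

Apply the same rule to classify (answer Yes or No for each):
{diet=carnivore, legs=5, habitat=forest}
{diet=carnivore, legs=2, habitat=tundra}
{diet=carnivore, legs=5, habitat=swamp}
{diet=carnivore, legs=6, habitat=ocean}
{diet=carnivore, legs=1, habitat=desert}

Yes, Yes, Yes, Yes, No

The common property of the 'Yes' items is: legs ≥ 2. No 'No' item has it.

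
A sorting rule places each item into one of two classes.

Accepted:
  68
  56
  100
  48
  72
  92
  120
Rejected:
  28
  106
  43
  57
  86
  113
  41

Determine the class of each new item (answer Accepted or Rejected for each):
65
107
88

Rejected, Rejected, Accepted

The pattern is that an item is 'Accepted' exactly when: multiple of 4 AND at least 41.
65 → 65 = 4·16 + 1, 65 ≥ 41 → Rejected.
107 → 107 = 4·26 + 3, 107 ≥ 41 → Rejected.
88 → 88 = 4·22, 88 ≥ 41 → Accepted.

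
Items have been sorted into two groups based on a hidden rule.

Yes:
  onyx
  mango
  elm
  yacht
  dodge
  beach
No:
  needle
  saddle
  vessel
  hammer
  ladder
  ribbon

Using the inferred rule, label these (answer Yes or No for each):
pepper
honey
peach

No, Yes, Yes

The classifier is using: length ≤ 5.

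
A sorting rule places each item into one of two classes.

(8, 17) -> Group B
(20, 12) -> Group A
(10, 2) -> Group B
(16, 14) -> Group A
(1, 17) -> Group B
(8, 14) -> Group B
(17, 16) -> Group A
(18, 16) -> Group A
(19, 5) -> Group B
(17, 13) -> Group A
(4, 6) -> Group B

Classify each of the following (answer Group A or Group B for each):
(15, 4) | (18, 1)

Group B, Group B

All 'Group A' examples share one property — sum ≥ 30 — and every 'Group B' example lacks it.
(15, 4): Group B (15+4 = 19).
(18, 1): Group B (18+1 = 19).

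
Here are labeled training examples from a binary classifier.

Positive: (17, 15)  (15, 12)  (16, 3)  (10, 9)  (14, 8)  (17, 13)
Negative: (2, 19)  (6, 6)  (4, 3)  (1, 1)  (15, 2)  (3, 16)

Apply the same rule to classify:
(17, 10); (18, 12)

Every 'Positive' example satisfies: first > second AND sum ≥ 19. None of the 'Negative' examples do.
(17, 10) → 17 > 10, 17+10 = 27 → Positive. (18, 12) → 18 > 12, 18+12 = 30 → Positive.

Positive, Positive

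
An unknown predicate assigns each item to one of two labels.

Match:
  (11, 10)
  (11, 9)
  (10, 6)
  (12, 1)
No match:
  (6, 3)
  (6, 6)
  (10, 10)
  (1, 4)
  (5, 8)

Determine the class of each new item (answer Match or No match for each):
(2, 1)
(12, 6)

Rule: first > second AND sum ≥ 12. This holds for each 'Match' example and fails for each 'No match' one.
(2, 1) → 2 > 1, 2+1 = 3 → No match. (12, 6) → 12 > 6, 12+6 = 18 → Match.

No match, Match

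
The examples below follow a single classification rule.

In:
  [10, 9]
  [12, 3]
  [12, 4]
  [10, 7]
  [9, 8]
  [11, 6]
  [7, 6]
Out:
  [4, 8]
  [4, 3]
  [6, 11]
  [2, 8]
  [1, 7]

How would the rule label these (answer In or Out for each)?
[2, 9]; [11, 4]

Out, In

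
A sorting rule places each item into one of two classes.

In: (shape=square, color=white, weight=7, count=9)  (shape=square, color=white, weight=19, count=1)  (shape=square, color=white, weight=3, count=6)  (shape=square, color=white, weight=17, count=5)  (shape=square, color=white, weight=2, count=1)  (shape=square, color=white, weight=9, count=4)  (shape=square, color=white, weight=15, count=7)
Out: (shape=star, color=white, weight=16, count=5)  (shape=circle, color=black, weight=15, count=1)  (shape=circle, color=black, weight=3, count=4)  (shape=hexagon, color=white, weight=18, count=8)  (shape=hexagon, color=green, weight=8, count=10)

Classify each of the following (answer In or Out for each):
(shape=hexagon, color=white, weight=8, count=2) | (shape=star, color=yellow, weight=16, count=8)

The common property of the 'In' items is: shape is square. No 'Out' item has it.

Out, Out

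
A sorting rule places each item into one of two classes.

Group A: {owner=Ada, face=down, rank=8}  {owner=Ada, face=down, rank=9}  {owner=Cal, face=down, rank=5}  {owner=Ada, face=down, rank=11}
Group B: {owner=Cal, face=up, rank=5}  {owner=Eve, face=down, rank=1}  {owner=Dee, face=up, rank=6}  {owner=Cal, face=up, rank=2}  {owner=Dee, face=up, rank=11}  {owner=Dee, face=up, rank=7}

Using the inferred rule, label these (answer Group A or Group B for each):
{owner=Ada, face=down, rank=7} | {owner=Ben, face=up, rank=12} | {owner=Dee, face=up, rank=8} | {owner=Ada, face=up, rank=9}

The classifier is using: face is down AND rank ≥ 2.
{owner=Ada, face=down, rank=7}: face is down, rank = 7 — satisfies this, so Group A.
{owner=Ben, face=up, rank=12}: face is up, rank = 12 — doesn't match, so Group B.
{owner=Dee, face=up, rank=8}: face is up, rank = 8 — doesn't match, so Group B.
{owner=Ada, face=up, rank=9}: face is up, rank = 9 — doesn't match, so Group B.

Group A, Group B, Group B, Group B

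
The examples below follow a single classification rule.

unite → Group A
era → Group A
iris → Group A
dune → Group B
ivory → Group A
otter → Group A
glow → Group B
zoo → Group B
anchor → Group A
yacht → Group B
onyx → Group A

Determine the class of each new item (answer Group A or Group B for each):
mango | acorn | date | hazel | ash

Group B, Group A, Group B, Group B, Group A

Rule: starts with a vowel. This holds for each 'Group A' example and fails for each 'Group B' one.
Group B: mango, since starts with 'm'. Group A: acorn, since starts with 'a'. Group B: date, since starts with 'd'. Group B: hazel, since starts with 'h'. Group A: ash, since starts with 'a'.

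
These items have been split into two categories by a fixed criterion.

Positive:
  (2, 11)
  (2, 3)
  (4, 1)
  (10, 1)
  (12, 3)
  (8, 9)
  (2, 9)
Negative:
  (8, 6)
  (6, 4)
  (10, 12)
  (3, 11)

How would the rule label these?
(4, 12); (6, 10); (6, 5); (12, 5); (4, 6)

Looking at the examples, the only property every 'Positive' case has and every 'Negative' case lacks is: sum is odd.
(4, 12): 4+12 = 16 — fails the rule, so Negative. (6, 10): 6+10 = 16 — fails the rule, so Negative. (6, 5): 6+5 = 11 — fits, so Positive. (12, 5): 12+5 = 17 — fits, so Positive. (4, 6): 4+6 = 10 — fails the rule, so Negative.

Negative, Negative, Positive, Positive, Negative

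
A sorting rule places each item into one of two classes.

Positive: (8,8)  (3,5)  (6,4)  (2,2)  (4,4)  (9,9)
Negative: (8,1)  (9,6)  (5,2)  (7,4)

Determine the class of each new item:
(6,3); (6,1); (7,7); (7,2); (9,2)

Negative, Negative, Positive, Negative, Negative

One predicate separates the groups cleanly: sum is even.
(6,3) — 6+3 = 9, hence Negative. (6,1) — 6+1 = 7, hence Negative. (7,7) — 7+7 = 14, hence Positive. (7,2) — 7+2 = 9, hence Negative. (9,2) — 9+2 = 11, hence Negative.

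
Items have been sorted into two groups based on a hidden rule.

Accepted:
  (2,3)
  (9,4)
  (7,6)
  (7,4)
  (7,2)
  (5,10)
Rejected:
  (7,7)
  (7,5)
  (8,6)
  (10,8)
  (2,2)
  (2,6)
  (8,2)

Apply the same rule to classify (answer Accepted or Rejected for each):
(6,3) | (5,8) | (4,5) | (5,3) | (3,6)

Accepted, Accepted, Accepted, Rejected, Accepted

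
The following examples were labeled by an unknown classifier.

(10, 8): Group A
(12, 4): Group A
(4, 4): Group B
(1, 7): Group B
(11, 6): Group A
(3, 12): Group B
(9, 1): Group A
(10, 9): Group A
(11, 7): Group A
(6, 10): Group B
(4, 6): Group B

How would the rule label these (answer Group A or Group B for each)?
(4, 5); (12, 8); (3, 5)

The pattern is that an item is 'Group A' exactly when: first > second.
(4, 5): 4 < 5, does not fit → Group B. (12, 8): 12 > 8, checks out → Group A. (3, 5): 3 < 5, does not fit → Group B.

Group B, Group A, Group B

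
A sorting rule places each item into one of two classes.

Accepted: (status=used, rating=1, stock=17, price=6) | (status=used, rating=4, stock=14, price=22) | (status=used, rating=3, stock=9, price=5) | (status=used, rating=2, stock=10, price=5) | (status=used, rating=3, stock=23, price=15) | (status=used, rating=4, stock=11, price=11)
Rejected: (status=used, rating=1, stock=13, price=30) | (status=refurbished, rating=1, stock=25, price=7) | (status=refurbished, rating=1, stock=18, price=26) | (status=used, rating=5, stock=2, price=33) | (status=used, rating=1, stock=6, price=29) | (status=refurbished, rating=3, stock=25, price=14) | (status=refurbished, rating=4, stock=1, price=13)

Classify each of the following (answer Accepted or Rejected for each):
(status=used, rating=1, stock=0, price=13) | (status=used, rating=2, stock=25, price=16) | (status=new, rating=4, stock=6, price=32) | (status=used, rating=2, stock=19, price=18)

Rule: status is used AND price ≤ 22. This holds for each 'Accepted' example and fails for each 'Rejected' one.
(status=used, rating=1, stock=0, price=13) — status is used, price = 13, hence Accepted. (status=used, rating=2, stock=25, price=16) — status is used, price = 16, hence Accepted. (status=new, rating=4, stock=6, price=32) — status is new, price = 32, hence Rejected. (status=used, rating=2, stock=19, price=18) — status is used, price = 18, hence Accepted.

Accepted, Accepted, Rejected, Accepted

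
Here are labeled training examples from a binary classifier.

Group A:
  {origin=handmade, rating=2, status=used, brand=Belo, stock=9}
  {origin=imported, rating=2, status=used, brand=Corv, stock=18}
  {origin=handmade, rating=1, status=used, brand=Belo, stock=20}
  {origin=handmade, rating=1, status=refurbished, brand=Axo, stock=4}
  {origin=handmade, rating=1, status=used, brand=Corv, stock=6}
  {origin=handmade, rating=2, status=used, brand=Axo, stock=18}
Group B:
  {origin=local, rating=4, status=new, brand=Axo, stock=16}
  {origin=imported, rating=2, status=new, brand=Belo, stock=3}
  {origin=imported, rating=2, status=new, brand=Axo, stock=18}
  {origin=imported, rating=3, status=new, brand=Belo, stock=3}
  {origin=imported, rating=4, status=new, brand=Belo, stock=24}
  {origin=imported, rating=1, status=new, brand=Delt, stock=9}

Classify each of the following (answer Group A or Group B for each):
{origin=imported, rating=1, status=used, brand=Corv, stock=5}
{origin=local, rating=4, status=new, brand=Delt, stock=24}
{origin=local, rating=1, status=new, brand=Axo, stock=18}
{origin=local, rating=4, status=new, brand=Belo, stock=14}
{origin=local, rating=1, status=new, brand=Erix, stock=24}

Group A, Group B, Group B, Group B, Group B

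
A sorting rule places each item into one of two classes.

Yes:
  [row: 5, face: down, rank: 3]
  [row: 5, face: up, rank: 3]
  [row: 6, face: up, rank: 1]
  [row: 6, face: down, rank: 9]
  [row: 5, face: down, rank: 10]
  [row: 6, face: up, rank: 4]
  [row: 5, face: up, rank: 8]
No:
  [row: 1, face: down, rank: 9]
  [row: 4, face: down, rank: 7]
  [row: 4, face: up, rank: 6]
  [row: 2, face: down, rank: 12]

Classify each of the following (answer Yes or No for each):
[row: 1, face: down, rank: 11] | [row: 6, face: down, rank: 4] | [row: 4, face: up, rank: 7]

One predicate separates the groups cleanly: row ≥ 5.
[row: 1, face: down, rank: 11]: row = 1 — does not satisfy this, so No. [row: 6, face: down, rank: 4]: row = 6 — checks out, so Yes. [row: 4, face: up, rank: 7]: row = 4 — does not satisfy this, so No.

No, Yes, No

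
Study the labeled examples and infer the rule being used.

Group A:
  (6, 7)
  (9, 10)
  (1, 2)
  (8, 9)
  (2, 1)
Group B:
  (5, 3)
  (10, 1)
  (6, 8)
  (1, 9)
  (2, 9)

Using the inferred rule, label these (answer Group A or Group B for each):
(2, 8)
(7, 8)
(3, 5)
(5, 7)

Group B, Group A, Group B, Group B

The classifier is using: |first − second| ≤ 1.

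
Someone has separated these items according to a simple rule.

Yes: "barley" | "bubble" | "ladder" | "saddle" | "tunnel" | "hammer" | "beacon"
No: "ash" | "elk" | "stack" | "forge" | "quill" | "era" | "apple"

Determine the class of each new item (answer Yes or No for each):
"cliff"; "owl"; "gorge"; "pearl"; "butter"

Rule: even length. This holds for each 'Yes' example and fails for each 'No' one.
"cliff" → length 5 → No. "owl" → length 3 → No. "gorge" → length 5 → No. "pearl" → length 5 → No. "butter" → length 6 → Yes.

No, No, No, No, Yes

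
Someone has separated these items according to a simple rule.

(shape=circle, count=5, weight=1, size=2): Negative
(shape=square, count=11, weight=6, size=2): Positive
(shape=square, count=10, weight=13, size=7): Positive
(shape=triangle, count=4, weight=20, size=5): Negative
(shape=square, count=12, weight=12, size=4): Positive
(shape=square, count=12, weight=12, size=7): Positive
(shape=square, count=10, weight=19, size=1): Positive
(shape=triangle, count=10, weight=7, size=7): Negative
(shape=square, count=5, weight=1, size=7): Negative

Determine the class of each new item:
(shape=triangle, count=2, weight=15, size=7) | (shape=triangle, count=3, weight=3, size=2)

Negative, Negative

The common property of the 'Positive' items is: shape is square AND count ≥ 10. No 'Negative' item has it.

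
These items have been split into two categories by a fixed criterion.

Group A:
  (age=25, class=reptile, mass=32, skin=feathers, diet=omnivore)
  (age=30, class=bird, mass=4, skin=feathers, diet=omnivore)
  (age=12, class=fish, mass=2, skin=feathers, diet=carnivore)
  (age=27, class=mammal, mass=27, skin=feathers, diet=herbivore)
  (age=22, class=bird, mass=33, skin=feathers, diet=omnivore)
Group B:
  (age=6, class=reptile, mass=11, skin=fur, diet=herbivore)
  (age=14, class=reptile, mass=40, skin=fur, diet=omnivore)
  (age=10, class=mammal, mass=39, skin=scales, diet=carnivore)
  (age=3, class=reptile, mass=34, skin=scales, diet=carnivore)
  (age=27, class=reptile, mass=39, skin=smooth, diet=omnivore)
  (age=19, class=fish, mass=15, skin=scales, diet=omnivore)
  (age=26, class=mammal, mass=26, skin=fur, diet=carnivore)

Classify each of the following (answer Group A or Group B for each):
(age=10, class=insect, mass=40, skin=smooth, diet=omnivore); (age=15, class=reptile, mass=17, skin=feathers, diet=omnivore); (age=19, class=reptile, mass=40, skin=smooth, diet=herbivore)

Every 'Group A' example satisfies: skin is feathers. None of the 'Group B' examples do.
(age=10, class=insect, mass=40, skin=smooth, diet=omnivore): Group B (skin is smooth). (age=15, class=reptile, mass=17, skin=feathers, diet=omnivore): Group A (skin is feathers). (age=19, class=reptile, mass=40, skin=smooth, diet=herbivore): Group B (skin is smooth).

Group B, Group A, Group B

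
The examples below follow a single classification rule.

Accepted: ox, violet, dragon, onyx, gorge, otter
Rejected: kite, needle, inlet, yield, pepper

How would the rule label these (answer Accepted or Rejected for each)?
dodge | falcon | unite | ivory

Rule: contains 'o'. This holds for each 'Accepted' example and fails for each 'Rejected' one.

Accepted, Accepted, Rejected, Accepted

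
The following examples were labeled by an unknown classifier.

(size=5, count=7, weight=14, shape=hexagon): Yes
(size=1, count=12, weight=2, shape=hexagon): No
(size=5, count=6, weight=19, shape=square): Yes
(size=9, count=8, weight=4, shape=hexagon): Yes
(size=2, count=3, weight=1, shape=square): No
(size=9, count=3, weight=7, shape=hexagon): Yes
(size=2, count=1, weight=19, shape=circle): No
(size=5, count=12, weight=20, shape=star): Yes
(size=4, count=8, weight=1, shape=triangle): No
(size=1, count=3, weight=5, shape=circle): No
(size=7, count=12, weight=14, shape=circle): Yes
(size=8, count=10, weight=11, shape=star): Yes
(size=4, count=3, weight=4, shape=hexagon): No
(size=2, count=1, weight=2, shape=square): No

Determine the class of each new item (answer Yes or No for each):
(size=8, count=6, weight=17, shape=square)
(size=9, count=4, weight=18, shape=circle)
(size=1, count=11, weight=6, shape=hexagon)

Yes, Yes, No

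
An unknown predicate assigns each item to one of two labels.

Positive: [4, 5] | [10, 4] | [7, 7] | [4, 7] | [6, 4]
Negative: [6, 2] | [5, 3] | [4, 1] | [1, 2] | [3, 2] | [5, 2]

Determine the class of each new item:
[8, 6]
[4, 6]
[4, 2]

'Positive' ⟺ sum ≥ 9.
[8, 6] — 8+6 = 14, hence Positive.
[4, 6] — 4+6 = 10, hence Positive.
[4, 2] — 4+2 = 6, hence Negative.

Positive, Positive, Negative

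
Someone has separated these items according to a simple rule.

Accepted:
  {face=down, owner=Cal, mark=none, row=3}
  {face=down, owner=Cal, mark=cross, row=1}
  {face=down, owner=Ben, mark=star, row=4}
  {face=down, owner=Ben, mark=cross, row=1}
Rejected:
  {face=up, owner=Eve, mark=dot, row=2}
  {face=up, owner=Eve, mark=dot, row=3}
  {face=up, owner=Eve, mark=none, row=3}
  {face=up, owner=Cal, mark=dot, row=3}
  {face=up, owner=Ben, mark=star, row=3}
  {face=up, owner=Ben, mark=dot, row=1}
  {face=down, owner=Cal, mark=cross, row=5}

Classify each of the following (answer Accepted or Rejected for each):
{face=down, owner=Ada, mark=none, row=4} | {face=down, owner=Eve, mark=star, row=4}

One predicate separates the groups cleanly: face is down AND row ≤ 4.
{face=down, owner=Ada, mark=none, row=4}: face is down, row = 4, meets the rule → Accepted.
{face=down, owner=Eve, mark=star, row=4}: face is down, row = 4, meets the rule → Accepted.

Accepted, Accepted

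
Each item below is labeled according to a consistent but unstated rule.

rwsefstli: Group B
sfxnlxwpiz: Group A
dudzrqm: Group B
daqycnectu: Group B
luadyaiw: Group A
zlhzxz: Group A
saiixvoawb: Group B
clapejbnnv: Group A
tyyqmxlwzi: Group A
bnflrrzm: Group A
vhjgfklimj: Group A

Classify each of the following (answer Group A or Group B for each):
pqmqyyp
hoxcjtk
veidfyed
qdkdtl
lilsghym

Group B, Group B, Group B, Group A, Group A

A rule that fits every label: even length AND contains 'l' — true of each 'Group A' example, false of each 'Group B' one.
pqmqyyp: length 7, no 'l' — doesn't qualify, so Group B.
hoxcjtk: length 7, no 'l' — doesn't qualify, so Group B.
veidfyed: length 8, no 'l' — doesn't qualify, so Group B.
qdkdtl: length 6, has 'l' — qualifies, so Group A.
lilsghym: length 8, has 'l' — qualifies, so Group A.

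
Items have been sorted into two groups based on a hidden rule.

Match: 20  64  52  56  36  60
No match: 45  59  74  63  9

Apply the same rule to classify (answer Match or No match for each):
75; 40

The rule appears to be: multiple of 4.

No match, Match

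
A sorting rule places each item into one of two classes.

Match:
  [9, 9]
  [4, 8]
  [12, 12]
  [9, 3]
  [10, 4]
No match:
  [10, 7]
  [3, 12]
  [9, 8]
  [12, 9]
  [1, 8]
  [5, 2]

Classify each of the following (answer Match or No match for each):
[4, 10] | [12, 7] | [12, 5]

All 'Match' examples share one property — sum is even — and every 'No match' example lacks it.
[4, 10]: 4+10 = 14 — has this property, so Match. [12, 7]: 12+7 = 19 — doesn't qualify, so No match. [12, 5]: 12+5 = 17 — doesn't qualify, so No match.

Match, No match, No match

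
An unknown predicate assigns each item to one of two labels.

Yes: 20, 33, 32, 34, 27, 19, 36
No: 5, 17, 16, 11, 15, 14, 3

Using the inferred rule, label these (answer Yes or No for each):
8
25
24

The classifier is using: at least 19.
8: No (8 < 19).
25: Yes (25 ≥ 19).
24: Yes (24 ≥ 19).

No, Yes, Yes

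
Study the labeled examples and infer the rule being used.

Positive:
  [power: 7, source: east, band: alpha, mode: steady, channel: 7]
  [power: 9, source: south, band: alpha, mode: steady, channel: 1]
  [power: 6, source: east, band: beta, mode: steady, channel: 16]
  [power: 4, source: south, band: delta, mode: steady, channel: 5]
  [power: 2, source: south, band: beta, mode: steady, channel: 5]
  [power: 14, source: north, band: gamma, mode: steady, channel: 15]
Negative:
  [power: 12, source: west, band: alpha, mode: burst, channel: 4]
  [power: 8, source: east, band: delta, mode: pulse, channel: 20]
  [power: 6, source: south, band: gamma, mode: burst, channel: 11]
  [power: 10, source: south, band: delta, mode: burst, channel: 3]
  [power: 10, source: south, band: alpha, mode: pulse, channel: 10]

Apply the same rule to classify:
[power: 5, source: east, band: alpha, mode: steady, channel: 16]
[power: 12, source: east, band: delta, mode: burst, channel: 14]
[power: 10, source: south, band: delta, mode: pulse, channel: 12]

Checking candidate rules against both groups, what survives is: mode is steady.
[power: 5, source: east, band: alpha, mode: steady, channel: 16] → mode is steady → Positive. [power: 12, source: east, band: delta, mode: burst, channel: 14] → mode is burst → Negative. [power: 10, source: south, band: delta, mode: pulse, channel: 12] → mode is pulse → Negative.

Positive, Negative, Negative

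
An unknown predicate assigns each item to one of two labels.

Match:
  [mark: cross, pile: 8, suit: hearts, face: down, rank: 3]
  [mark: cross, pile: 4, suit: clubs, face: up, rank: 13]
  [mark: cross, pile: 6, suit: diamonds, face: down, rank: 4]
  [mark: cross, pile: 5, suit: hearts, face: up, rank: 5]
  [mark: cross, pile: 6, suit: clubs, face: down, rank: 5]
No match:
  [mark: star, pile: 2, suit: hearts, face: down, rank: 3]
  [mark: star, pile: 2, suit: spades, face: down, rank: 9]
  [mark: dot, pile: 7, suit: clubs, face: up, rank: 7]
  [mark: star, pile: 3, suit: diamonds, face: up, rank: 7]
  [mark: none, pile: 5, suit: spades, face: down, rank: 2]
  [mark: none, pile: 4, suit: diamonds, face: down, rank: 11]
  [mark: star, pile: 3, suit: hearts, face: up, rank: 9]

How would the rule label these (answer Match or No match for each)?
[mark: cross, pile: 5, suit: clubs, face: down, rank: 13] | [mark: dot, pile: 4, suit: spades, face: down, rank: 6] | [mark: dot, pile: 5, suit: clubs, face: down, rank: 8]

Match, No match, No match

Checking candidate rules against both groups, what survives is: mark is cross.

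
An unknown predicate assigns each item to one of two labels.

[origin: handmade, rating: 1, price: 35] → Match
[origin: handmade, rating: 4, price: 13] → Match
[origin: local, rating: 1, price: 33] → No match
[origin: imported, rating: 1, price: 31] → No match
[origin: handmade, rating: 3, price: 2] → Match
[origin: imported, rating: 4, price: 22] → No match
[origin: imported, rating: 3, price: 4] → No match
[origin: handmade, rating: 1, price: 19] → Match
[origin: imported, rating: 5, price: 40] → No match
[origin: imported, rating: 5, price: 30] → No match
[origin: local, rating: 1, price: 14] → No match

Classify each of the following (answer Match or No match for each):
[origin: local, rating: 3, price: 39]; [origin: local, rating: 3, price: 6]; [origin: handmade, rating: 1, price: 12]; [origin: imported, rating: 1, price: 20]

No match, No match, Match, No match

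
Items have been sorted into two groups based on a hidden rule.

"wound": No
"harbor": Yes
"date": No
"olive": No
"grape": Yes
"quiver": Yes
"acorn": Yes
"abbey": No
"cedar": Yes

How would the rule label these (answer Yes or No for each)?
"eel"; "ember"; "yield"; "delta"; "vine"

No, Yes, No, No, No

The simplest hypothesis consistent with all the labels is: contains 'r'.
"eel" → no 'r' → No. "ember" → has 'r' → Yes. "yield" → no 'r' → No. "delta" → no 'r' → No. "vine" → no 'r' → No.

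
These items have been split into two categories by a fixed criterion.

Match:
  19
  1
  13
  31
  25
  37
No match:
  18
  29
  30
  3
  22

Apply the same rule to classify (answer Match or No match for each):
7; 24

Match, No match

Looking at the examples, the only property every 'Match' case has and every 'No match' case lacks is: ≡ 1 (mod 6).
7: 7 mod 6 = 1 — matches, so Match. 24: 24 mod 6 = 0 — fails the rule, so No match.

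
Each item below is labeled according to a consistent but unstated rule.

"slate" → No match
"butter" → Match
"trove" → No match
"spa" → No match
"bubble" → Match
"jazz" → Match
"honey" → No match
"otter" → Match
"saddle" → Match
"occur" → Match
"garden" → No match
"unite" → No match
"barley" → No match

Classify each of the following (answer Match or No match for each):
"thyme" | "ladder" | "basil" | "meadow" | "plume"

All 'Match' examples share one property — has a double letter — and every 'No match' example lacks it.

No match, Match, No match, No match, No match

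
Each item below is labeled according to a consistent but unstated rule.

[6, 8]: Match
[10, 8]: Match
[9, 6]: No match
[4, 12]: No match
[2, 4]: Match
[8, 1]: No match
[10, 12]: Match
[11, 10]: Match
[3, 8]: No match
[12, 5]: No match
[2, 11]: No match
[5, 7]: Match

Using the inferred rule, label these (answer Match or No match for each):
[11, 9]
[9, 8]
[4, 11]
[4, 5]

Match, Match, No match, Match

All 'Match' examples share one property — |first − second| ≤ 2 — and every 'No match' example lacks it.
[11, 9]: |11−9| = 2, passes → Match. [9, 8]: |9−8| = 1, passes → Match. [4, 11]: |4−11| = 7, does not satisfy this → No match. [4, 5]: |4−5| = 1, passes → Match.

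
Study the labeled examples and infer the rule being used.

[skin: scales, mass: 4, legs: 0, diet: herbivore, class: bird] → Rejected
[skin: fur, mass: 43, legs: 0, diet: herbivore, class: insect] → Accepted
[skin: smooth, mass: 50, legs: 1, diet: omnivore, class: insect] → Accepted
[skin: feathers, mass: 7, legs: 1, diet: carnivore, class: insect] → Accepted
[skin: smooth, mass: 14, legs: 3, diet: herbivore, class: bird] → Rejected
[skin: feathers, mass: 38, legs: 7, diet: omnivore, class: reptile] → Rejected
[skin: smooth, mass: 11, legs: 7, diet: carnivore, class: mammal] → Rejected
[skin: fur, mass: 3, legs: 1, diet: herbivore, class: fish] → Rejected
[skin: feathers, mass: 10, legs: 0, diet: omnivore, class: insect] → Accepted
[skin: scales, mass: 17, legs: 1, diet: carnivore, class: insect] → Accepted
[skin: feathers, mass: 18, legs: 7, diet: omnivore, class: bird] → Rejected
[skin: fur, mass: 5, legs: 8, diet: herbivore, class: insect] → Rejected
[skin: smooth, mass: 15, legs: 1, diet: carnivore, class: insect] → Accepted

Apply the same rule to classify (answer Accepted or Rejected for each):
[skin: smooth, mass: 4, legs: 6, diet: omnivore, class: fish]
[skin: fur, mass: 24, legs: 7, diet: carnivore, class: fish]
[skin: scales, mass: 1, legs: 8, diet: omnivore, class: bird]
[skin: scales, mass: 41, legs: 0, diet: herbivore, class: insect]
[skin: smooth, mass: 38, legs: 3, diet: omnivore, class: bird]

Rejected, Rejected, Rejected, Accepted, Rejected

One predicate separates the groups cleanly: class is insect AND legs ≤ 1.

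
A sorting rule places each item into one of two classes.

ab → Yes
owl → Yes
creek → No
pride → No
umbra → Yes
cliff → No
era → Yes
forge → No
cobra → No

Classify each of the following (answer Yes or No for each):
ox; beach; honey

Yes, No, No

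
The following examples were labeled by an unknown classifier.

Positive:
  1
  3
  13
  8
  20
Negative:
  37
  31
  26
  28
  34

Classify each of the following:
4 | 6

Every 'Positive' example satisfies: at most 20. None of the 'Negative' examples do.
4: 4 ≤ 20, fits → Positive. 6: 6 ≤ 20, fits → Positive.

Positive, Positive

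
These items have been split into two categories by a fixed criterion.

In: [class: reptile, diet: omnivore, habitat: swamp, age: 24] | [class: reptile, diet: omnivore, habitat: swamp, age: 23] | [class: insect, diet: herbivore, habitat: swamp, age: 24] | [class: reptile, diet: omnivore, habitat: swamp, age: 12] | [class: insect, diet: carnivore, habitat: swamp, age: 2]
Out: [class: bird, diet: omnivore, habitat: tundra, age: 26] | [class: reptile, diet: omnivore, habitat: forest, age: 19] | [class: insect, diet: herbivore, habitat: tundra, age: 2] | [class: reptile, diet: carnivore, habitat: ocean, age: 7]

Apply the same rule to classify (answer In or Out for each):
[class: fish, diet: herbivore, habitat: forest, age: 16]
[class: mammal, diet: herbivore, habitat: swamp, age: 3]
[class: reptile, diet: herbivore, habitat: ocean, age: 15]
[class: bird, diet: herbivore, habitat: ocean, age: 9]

Out, In, Out, Out

The rule appears to be: habitat is swamp.
[class: fish, diet: herbivore, habitat: forest, age: 16]: Out (habitat is forest).
[class: mammal, diet: herbivore, habitat: swamp, age: 3]: In (habitat is swamp).
[class: reptile, diet: herbivore, habitat: ocean, age: 15]: Out (habitat is ocean).
[class: bird, diet: herbivore, habitat: ocean, age: 9]: Out (habitat is ocean).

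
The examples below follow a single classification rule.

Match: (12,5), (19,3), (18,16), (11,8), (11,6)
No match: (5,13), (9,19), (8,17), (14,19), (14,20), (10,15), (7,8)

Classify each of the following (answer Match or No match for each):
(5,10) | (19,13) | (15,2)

The pattern is that an item is 'Match' exactly when: first > second.
No match: (5,10), since 5 < 10. Match: (19,13), since 19 > 13. Match: (15,2), since 15 > 2.

No match, Match, Match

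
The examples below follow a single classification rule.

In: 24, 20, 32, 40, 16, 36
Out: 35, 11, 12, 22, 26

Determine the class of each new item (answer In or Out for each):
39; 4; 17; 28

The common property of the 'In' items is: multiple of 4 AND at least 16. No 'Out' item has it.
39 — 39 = 4·9 + 3, 39 ≥ 16, hence Out.
4 — 4 = 4·1, 4 < 16, hence Out.
17 — 17 = 4·4 + 1, 17 ≥ 16, hence Out.
28 — 28 = 4·7, 28 ≥ 16, hence In.

Out, Out, Out, In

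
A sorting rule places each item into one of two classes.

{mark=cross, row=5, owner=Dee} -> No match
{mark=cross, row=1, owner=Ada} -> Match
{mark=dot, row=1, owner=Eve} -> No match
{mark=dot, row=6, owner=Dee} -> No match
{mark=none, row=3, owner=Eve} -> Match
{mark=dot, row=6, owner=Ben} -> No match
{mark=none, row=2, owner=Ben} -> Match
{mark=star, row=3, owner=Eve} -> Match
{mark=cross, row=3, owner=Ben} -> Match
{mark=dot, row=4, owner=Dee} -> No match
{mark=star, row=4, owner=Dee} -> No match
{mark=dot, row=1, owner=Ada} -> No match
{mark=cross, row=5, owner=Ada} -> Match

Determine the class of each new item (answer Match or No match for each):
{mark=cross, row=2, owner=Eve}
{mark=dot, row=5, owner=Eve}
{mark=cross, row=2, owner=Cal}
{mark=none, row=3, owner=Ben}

Match, No match, Match, Match

The classifier is using: owner is not Dee AND mark is not dot.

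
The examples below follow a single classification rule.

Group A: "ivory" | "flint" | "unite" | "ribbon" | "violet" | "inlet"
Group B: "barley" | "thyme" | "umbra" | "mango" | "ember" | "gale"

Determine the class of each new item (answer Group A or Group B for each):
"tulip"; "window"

Comparing the two groups points to one rule — contains 'i'.
"tulip": has 'i' — matches, so Group A. "window": has 'i' — matches, so Group A.

Group A, Group A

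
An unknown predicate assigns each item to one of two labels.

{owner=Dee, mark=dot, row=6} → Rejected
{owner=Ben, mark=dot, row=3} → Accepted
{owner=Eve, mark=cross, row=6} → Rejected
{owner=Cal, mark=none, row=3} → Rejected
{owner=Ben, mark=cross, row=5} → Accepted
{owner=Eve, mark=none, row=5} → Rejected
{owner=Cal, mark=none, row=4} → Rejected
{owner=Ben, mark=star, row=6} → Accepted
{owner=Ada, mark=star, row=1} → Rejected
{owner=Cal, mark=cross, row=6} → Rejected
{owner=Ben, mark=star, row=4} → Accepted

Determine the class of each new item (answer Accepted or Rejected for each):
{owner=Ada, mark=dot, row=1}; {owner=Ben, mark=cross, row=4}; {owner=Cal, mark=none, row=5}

One predicate separates the groups cleanly: owner is Ben.
{owner=Ada, mark=dot, row=1} → owner is Ada → Rejected.
{owner=Ben, mark=cross, row=4} → owner is Ben → Accepted.
{owner=Cal, mark=none, row=5} → owner is Cal → Rejected.

Rejected, Accepted, Rejected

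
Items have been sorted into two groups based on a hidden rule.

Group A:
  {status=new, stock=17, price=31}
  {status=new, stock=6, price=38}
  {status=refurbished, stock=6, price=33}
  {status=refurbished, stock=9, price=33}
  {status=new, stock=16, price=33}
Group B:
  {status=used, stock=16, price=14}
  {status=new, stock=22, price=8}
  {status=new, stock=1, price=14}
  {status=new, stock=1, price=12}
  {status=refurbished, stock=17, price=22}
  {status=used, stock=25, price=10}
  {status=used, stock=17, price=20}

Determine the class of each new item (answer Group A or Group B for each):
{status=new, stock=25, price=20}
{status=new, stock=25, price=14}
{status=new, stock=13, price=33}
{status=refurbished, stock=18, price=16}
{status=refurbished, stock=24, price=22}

Group B, Group B, Group A, Group B, Group B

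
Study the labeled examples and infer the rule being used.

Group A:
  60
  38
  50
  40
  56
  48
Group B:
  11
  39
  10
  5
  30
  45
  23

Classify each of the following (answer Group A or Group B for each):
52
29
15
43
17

Rule: even AND at least 38. This holds for each 'Group A' example and fails for each 'Group B' one.
52 → 52 is even, 52 ≥ 38 → Group A.
29 → 29 is odd, 29 < 38 → Group B.
15 → 15 is odd, 15 < 38 → Group B.
43 → 43 is odd, 43 ≥ 38 → Group B.
17 → 17 is odd, 17 < 38 → Group B.

Group A, Group B, Group B, Group B, Group B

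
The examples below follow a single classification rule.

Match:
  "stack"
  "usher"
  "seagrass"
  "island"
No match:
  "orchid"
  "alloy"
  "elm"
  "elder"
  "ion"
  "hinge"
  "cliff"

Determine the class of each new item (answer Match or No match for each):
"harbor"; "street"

All 'Match' examples share one property — contains 's' — and every 'No match' example lacks it.
"harbor" — no 's', hence No match.
"street" — has 's', hence Match.

No match, Match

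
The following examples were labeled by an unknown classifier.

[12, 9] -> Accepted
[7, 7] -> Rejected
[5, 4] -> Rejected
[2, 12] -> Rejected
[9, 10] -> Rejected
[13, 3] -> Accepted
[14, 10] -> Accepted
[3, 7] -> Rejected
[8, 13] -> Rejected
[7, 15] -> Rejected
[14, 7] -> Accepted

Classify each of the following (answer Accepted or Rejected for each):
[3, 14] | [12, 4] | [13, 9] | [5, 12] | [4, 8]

The rule appears to be: first ≥ 10.

Rejected, Accepted, Accepted, Rejected, Rejected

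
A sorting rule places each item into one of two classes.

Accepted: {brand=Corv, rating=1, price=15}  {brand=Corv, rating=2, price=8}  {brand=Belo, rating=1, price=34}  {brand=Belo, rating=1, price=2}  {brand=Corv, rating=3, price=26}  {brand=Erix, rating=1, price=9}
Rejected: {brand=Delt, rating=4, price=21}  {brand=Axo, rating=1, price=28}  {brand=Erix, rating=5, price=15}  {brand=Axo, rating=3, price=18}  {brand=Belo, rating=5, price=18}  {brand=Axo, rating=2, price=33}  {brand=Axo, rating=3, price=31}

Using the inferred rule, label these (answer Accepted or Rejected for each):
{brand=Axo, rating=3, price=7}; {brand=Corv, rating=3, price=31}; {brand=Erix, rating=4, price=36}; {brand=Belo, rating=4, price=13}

'Accepted' ⟺ brand is not Axo AND rating ≤ 3.
{brand=Axo, rating=3, price=7}: Rejected (brand is Axo, rating = 3). {brand=Corv, rating=3, price=31}: Accepted (brand is Corv, rating = 3). {brand=Erix, rating=4, price=36}: Rejected (brand is Erix, rating = 4). {brand=Belo, rating=4, price=13}: Rejected (brand is Belo, rating = 4).

Rejected, Accepted, Rejected, Rejected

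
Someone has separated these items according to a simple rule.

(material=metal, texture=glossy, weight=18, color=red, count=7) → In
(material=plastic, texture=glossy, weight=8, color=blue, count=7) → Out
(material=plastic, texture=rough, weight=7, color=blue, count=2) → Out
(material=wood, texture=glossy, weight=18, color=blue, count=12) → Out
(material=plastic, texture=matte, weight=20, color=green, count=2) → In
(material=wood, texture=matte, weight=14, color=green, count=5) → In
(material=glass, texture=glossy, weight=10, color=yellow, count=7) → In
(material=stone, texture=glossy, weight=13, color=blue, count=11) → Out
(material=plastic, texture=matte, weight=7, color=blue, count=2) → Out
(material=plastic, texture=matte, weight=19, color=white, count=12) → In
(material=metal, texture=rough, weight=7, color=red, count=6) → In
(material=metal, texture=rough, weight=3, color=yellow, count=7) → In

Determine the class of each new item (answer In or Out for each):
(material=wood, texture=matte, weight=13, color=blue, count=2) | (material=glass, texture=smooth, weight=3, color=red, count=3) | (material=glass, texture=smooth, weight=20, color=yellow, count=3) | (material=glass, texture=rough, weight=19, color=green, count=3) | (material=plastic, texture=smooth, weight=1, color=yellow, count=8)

Comparing the two groups points to one rule — color is not blue.
Out: (material=wood, texture=matte, weight=13, color=blue, count=2), since color is blue. In: (material=glass, texture=smooth, weight=3, color=red, count=3), since color is red. In: (material=glass, texture=smooth, weight=20, color=yellow, count=3), since color is yellow. In: (material=glass, texture=rough, weight=19, color=green, count=3), since color is green. In: (material=plastic, texture=smooth, weight=1, color=yellow, count=8), since color is yellow.

Out, In, In, In, In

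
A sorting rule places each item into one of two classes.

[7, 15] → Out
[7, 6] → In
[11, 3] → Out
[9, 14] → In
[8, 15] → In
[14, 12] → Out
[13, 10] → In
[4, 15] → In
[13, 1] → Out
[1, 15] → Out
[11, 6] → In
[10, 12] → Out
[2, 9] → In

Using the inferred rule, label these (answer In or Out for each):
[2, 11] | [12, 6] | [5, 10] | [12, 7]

One predicate separates the groups cleanly: sum is odd.
[2, 11]: 2+11 = 13, qualifies → In. [12, 6]: 12+6 = 18, doesn't match → Out. [5, 10]: 5+10 = 15, qualifies → In. [12, 7]: 12+7 = 19, qualifies → In.

In, Out, In, In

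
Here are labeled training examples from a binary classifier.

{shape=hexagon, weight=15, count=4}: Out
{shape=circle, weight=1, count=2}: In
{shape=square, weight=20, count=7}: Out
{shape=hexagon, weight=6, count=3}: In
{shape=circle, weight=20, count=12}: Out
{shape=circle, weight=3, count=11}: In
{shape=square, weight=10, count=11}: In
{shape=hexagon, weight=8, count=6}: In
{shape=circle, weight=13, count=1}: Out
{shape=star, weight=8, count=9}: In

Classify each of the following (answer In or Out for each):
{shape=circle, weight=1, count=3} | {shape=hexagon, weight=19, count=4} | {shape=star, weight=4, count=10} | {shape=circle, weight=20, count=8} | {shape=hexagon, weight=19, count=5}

A rule that fits every label: weight ≤ 10 — true of each 'In' example, false of each 'Out' one.
{shape=circle, weight=1, count=3} — weight = 1, hence In.
{shape=hexagon, weight=19, count=4} — weight = 19, hence Out.
{shape=star, weight=4, count=10} — weight = 4, hence In.
{shape=circle, weight=20, count=8} — weight = 20, hence Out.
{shape=hexagon, weight=19, count=5} — weight = 19, hence Out.

In, Out, In, Out, Out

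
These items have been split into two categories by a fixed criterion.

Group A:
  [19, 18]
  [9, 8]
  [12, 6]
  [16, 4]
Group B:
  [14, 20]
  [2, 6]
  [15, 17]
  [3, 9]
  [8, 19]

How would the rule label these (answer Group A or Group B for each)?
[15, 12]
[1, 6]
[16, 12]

Group A, Group B, Group A

All 'Group A' examples share one property — first > second — and every 'Group B' example lacks it.
[15, 12] → 15 > 12 → Group A.
[1, 6] → 1 < 6 → Group B.
[16, 12] → 16 > 12 → Group A.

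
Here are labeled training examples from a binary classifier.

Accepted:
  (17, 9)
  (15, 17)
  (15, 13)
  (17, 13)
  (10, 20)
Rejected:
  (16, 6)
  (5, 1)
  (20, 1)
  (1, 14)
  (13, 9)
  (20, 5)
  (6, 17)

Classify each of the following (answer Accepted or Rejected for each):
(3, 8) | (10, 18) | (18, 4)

The pattern is that an item is 'Accepted' exactly when: sum ≥ 26.
(3, 8): 3+8 = 11, does not pass → Rejected.
(10, 18): 10+18 = 28, checks out → Accepted.
(18, 4): 18+4 = 22, does not pass → Rejected.

Rejected, Accepted, Rejected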